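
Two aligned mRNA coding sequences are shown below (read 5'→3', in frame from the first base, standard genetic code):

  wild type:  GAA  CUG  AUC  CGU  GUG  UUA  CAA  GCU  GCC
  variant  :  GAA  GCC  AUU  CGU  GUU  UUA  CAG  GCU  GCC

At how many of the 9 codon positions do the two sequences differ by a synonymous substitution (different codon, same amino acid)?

Codon 1: GAA Glu / GAA Glu — identical.
Codon 2: CUG Leu / GCC Ala — nonsynonymous.
Codon 3: AUC Ile / AUU Ile — synonymous.
Codon 4: CGU Arg / CGU Arg — identical.
Codon 5: GUG Val / GUU Val — synonymous.
Codon 6: UUA Leu / UUA Leu — identical.
Codon 7: CAA Gln / CAG Gln — synonymous.
Codon 8: GCU Ala / GCU Ala — identical.
Codon 9: GCC Ala / GCC Ala — identical.
Synonymous differences: 3.

3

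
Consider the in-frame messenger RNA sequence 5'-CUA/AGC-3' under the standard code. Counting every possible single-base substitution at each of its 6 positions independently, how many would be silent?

Codon 1 (CUA, Leu): 4 synonymous substitutions.
Codon 2 (AGC, Ser): 1 synonymous substitution.
Total: 4 + 1 = 5.

5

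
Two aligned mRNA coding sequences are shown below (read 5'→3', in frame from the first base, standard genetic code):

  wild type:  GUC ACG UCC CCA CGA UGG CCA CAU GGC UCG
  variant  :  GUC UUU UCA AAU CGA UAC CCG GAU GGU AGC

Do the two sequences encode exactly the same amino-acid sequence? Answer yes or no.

no

Codon 1: GUC Val / GUC Val — identical.
Codon 2: ACG Thr / UUU Phe — nonsynonymous.
Codon 3: UCC Ser / UCA Ser — synonymous.
Codon 4: CCA Pro / AAU Asn — nonsynonymous.
Codon 5: CGA Arg / CGA Arg — identical.
Codon 6: UGG Trp / UAC Tyr — nonsynonymous.
Codon 7: CCA Pro / CCG Pro — synonymous.
Codon 8: CAU His / GAU Asp — nonsynonymous.
Codon 9: GGC Gly / GGU Gly — synonymous.
Codon 10: UCG Ser / AGC Ser — synonymous.
Nonsynonymous differences: 4 → different protein.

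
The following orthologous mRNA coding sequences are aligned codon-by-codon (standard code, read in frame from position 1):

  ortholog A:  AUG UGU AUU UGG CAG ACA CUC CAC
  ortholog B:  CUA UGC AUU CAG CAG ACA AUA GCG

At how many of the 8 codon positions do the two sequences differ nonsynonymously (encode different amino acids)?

Codon 1: AUG Met / CUA Leu — nonsynonymous.
Codon 2: UGU Cys / UGC Cys — synonymous.
Codon 3: AUU Ile / AUU Ile — identical.
Codon 4: UGG Trp / CAG Gln — nonsynonymous.
Codon 5: CAG Gln / CAG Gln — identical.
Codon 6: ACA Thr / ACA Thr — identical.
Codon 7: CUC Leu / AUA Ile — nonsynonymous.
Codon 8: CAC His / GCG Ala — nonsynonymous.
Nonsynonymous differences: 4.

4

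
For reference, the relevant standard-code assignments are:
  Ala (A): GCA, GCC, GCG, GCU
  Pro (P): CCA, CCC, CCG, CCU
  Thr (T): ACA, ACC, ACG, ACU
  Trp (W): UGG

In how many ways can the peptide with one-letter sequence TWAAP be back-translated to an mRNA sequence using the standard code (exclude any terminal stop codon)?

Thr: 4 codons.
Trp: 1 codon.
Ala: 4 codons.
Ala: 4 codons.
Pro: 4 codons.
4 × 1 × 4 × 4 × 4 = 256.

256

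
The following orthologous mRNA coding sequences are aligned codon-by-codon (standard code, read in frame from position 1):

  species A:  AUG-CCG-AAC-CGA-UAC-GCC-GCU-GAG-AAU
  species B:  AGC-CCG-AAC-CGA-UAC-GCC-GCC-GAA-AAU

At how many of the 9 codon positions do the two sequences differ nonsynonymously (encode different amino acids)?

Codon 1: AUG Met / AGC Ser — nonsynonymous.
Codon 2: CCG Pro / CCG Pro — identical.
Codon 3: AAC Asn / AAC Asn — identical.
Codon 4: CGA Arg / CGA Arg — identical.
Codon 5: UAC Tyr / UAC Tyr — identical.
Codon 6: GCC Ala / GCC Ala — identical.
Codon 7: GCU Ala / GCC Ala — synonymous.
Codon 8: GAG Glu / GAA Glu — synonymous.
Codon 9: AAU Asn / AAU Asn — identical.
Nonsynonymous differences: 1.

1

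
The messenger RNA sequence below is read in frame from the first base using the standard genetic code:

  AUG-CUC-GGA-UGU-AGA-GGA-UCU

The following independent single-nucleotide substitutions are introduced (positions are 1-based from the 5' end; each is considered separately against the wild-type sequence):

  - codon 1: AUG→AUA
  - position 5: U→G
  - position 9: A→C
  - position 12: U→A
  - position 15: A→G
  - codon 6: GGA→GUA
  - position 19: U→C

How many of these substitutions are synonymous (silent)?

2

Codon 1: AUG (Met) → AUA (Ile) — missense.
Codon 2: CUC (Leu) → CGC (Arg) — missense.
Codon 3: GGA (Gly) → GGC (Gly) — synonymous.
Codon 4: UGU (Cys) → UGA (Stop) — nonsense.
Codon 5: AGA (Arg) → AGG (Arg) — synonymous.
Codon 6: GGA (Gly) → GUA (Val) — missense.
Codon 7: UCU (Ser) → CCU (Pro) — missense.
Synonymous: 2 of 7.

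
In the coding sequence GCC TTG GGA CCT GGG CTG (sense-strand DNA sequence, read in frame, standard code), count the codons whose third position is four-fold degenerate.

Codon 1 GCC (Ala): third position 4-fold.
Codon 2 TTG (Leu): third position 2-fold.
Codon 3 GGA (Gly): third position 4-fold.
Codon 4 CCT (Pro): third position 4-fold.
Codon 5 GGG (Gly): third position 4-fold.
Codon 6 CTG (Leu): third position 4-fold.
Four-fold degenerate third positions: 5.

5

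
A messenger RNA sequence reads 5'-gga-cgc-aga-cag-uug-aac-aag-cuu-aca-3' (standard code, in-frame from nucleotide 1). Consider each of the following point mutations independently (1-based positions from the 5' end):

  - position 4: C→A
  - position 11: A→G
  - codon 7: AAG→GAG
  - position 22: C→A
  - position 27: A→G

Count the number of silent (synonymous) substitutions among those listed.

Codon 2: CGC (Arg) → AGC (Ser) — missense.
Codon 4: CAG (Gln) → CGG (Arg) — missense.
Codon 7: AAG (Lys) → GAG (Glu) — missense.
Codon 8: CUU (Leu) → AUU (Ile) — missense.
Codon 9: ACA (Thr) → ACG (Thr) — synonymous.
Synonymous: 1 of 5.

1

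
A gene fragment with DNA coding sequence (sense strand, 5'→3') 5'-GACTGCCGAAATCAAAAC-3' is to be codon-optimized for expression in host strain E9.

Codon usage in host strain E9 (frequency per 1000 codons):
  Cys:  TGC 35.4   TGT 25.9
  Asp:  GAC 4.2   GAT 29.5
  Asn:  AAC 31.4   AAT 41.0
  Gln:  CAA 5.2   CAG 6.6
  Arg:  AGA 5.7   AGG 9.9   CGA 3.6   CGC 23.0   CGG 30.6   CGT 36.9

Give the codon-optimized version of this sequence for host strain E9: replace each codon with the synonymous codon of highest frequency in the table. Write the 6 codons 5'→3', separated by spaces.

Codon 1 (Asp): best is GAT at 29.5.
Codon 2 (Cys): best is TGC at 35.4.
Codon 3 (Arg): best is CGT at 36.9.
Codon 4 (Asn): best is AAT at 41.0.
Codon 5 (Gln): best is CAG at 6.6.
Codon 6 (Asn): best is AAT at 41.0.

GAT TGC CGT AAT CAG AAT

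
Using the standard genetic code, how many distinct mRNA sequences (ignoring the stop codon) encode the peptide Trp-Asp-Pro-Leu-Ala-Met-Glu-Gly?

Trp: 1 codon.
Asp: 2 codons.
Pro: 4 codons.
Leu: 6 codons.
Ala: 4 codons.
Met: 1 codon.
Glu: 2 codons.
Gly: 4 codons.
1 × 2 × 4 × 6 × 4 × 1 × 2 × 4 = 1536.

1536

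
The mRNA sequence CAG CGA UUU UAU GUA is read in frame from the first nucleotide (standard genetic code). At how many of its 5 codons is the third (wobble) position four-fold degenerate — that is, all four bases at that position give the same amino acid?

2

Codon 1 CAG (Gln): third position 2-fold.
Codon 2 CGA (Arg): third position 4-fold.
Codon 3 UUU (Phe): third position 2-fold.
Codon 4 UAU (Tyr): third position 2-fold.
Codon 5 GUA (Val): third position 4-fold.
Four-fold degenerate third positions: 2.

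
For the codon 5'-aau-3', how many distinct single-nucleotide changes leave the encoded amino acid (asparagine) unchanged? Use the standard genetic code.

1

Position 1: none → 0 synonymous.
Position 2: none → 0 synonymous.
Position 3: AAC → 1 synonymous.
Total: 0 + 0 + 1 = 1.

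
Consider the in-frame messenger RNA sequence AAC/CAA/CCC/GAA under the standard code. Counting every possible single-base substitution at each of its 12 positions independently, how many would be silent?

Codon 1 (AAC, Asn): 1 synonymous substitution.
Codon 2 (CAA, Gln): 1 synonymous substitution.
Codon 3 (CCC, Pro): 3 synonymous substitutions.
Codon 4 (GAA, Glu): 1 synonymous substitution.
Total: 1 + 1 + 3 + 1 = 6.

6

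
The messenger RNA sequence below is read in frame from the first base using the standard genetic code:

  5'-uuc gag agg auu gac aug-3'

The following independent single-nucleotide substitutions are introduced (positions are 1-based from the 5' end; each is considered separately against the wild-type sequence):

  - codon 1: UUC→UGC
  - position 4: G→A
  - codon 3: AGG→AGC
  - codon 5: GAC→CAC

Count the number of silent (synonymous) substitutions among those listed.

Codon 1: UUC (Phe) → UGC (Cys) — missense.
Codon 2: GAG (Glu) → AAG (Lys) — missense.
Codon 3: AGG (Arg) → AGC (Ser) — missense.
Codon 5: GAC (Asp) → CAC (His) — missense.
Synonymous: 0 of 4.

0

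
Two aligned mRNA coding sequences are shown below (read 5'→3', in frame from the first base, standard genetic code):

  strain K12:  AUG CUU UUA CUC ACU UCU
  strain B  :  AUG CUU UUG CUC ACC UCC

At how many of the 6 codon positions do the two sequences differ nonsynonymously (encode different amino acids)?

0

Codon 1: AUG Met / AUG Met — identical.
Codon 2: CUU Leu / CUU Leu — identical.
Codon 3: UUA Leu / UUG Leu — synonymous.
Codon 4: CUC Leu / CUC Leu — identical.
Codon 5: ACU Thr / ACC Thr — synonymous.
Codon 6: UCU Ser / UCC Ser — synonymous.
Nonsynonymous differences: 0.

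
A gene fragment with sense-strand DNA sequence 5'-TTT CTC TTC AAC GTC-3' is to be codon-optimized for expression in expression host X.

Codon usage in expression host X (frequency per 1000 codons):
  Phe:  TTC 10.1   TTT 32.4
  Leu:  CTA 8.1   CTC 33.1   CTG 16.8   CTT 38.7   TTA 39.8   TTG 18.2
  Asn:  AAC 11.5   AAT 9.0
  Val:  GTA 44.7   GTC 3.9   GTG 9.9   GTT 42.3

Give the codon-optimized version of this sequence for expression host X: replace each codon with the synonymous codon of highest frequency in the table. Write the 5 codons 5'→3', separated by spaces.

TTT TTA TTT AAC GTA

Codon 1 (Phe): best is TTT at 32.4.
Codon 2 (Leu): best is TTA at 39.8.
Codon 3 (Phe): best is TTT at 32.4.
Codon 4 (Asn): best is AAC at 11.5.
Codon 5 (Val): best is GTA at 44.7.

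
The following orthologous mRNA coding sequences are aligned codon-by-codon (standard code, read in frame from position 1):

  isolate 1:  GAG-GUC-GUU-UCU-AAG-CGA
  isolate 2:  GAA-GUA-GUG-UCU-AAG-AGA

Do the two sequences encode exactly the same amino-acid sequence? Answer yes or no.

Codon 1: GAG Glu / GAA Glu — synonymous.
Codon 2: GUC Val / GUA Val — synonymous.
Codon 3: GUU Val / GUG Val — synonymous.
Codon 4: UCU Ser / UCU Ser — identical.
Codon 5: AAG Lys / AAG Lys — identical.
Codon 6: CGA Arg / AGA Arg — synonymous.
Nonsynonymous differences: 0 → same protein.

yes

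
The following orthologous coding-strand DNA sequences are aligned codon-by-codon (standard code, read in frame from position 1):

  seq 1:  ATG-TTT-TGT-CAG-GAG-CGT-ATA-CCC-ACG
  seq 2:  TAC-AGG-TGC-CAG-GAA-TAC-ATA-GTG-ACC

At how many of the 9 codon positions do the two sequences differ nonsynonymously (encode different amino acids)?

Codon 1: ATG Met / TAC Tyr — nonsynonymous.
Codon 2: TTT Phe / AGG Arg — nonsynonymous.
Codon 3: TGT Cys / TGC Cys — synonymous.
Codon 4: CAG Gln / CAG Gln — identical.
Codon 5: GAG Glu / GAA Glu — synonymous.
Codon 6: CGT Arg / TAC Tyr — nonsynonymous.
Codon 7: ATA Ile / ATA Ile — identical.
Codon 8: CCC Pro / GTG Val — nonsynonymous.
Codon 9: ACG Thr / ACC Thr — synonymous.
Nonsynonymous differences: 4.

4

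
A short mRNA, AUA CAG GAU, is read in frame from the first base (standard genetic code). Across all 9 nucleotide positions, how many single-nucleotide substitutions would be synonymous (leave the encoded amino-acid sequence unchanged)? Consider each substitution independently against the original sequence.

Codon 1 (AUA, Ile): 2 synonymous substitutions.
Codon 2 (CAG, Gln): 1 synonymous substitution.
Codon 3 (GAU, Asp): 1 synonymous substitution.
Total: 2 + 1 + 1 = 4.

4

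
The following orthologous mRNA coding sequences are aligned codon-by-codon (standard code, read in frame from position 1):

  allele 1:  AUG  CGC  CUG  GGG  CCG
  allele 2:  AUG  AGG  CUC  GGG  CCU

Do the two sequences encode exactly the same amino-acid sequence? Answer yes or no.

Codon 1: AUG Met / AUG Met — identical.
Codon 2: CGC Arg / AGG Arg — synonymous.
Codon 3: CUG Leu / CUC Leu — synonymous.
Codon 4: GGG Gly / GGG Gly — identical.
Codon 5: CCG Pro / CCU Pro — synonymous.
Nonsynonymous differences: 0 → same protein.

yes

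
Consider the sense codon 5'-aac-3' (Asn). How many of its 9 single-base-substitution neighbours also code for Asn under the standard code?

Position 1: none → 0 synonymous.
Position 2: none → 0 synonymous.
Position 3: AAU → 1 synonymous.
Total: 0 + 0 + 1 = 1.

1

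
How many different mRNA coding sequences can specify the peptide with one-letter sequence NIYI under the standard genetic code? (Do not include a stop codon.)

Asn: 2 codons.
Ile: 3 codons.
Tyr: 2 codons.
Ile: 3 codons.
2 × 3 × 2 × 3 = 36.

36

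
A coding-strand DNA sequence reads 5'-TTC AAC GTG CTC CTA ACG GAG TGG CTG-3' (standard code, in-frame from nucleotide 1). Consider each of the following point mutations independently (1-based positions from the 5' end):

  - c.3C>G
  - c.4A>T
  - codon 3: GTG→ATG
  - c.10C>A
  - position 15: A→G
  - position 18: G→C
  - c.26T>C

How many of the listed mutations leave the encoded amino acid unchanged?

Codon 1: TTC (Phe) → TTG (Leu) — missense.
Codon 2: AAC (Asn) → TAC (Tyr) — missense.
Codon 3: GTG (Val) → ATG (Met) — missense.
Codon 4: CTC (Leu) → ATC (Ile) — missense.
Codon 5: CTA (Leu) → CTG (Leu) — synonymous.
Codon 6: ACG (Thr) → ACC (Thr) — synonymous.
Codon 9: CTG (Leu) → CCG (Pro) — missense.
Synonymous: 2 of 7.

2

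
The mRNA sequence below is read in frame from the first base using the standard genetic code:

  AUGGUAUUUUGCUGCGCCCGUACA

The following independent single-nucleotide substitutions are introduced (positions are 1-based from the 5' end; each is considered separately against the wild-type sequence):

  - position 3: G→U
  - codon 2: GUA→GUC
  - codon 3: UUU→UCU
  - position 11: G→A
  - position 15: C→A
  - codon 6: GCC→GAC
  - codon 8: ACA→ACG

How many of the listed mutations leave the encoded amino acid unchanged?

Codon 1: AUG (Met) → AUU (Ile) — missense.
Codon 2: GUA (Val) → GUC (Val) — synonymous.
Codon 3: UUU (Phe) → UCU (Ser) — missense.
Codon 4: UGC (Cys) → UAC (Tyr) — missense.
Codon 5: UGC (Cys) → UGA (Stop) — nonsense.
Codon 6: GCC (Ala) → GAC (Asp) — missense.
Codon 8: ACA (Thr) → ACG (Thr) — synonymous.
Synonymous: 2 of 7.

2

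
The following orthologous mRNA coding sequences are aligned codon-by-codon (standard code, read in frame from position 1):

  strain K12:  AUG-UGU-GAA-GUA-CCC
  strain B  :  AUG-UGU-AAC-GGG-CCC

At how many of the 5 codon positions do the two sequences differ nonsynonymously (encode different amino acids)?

Codon 1: AUG Met / AUG Met — identical.
Codon 2: UGU Cys / UGU Cys — identical.
Codon 3: GAA Glu / AAC Asn — nonsynonymous.
Codon 4: GUA Val / GGG Gly — nonsynonymous.
Codon 5: CCC Pro / CCC Pro — identical.
Nonsynonymous differences: 2.

2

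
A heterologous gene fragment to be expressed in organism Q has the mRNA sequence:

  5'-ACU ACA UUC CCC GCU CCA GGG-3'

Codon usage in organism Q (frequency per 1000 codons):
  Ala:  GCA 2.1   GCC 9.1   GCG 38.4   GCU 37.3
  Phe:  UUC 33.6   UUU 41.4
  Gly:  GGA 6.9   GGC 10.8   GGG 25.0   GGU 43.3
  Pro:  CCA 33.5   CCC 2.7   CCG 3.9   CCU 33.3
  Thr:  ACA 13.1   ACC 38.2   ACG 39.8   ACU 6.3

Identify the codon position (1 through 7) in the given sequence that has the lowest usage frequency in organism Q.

4

Codon 1 ACU (Thr): 6.3 per 1000.
Codon 2 ACA (Thr): 13.1 per 1000.
Codon 3 UUC (Phe): 33.6 per 1000.
Codon 4 CCC (Pro): 2.7 per 1000.
Codon 5 GCU (Ala): 37.3 per 1000.
Codon 6 CCA (Pro): 33.5 per 1000.
Codon 7 GGG (Gly): 25.0 per 1000.
Lowest frequency is 2.7 at codon 4.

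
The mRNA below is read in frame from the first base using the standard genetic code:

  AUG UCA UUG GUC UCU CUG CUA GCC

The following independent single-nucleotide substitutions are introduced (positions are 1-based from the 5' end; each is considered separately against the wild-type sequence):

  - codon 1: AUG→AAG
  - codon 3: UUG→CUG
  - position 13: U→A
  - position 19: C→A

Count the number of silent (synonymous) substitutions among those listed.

1

Codon 1: AUG (Met) → AAG (Lys) — missense.
Codon 3: UUG (Leu) → CUG (Leu) — synonymous.
Codon 5: UCU (Ser) → ACU (Thr) — missense.
Codon 7: CUA (Leu) → AUA (Ile) — missense.
Synonymous: 1 of 4.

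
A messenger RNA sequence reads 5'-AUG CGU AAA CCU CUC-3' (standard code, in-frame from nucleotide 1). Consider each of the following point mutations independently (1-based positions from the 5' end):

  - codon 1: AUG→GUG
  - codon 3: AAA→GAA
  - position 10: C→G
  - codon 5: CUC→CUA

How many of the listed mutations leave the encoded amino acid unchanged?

Codon 1: AUG (Met) → GUG (Val) — missense.
Codon 3: AAA (Lys) → GAA (Glu) — missense.
Codon 4: CCU (Pro) → GCU (Ala) — missense.
Codon 5: CUC (Leu) → CUA (Leu) — synonymous.
Synonymous: 1 of 4.

1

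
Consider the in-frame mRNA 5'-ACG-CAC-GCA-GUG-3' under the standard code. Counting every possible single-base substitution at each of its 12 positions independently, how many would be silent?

10

Codon 1 (ACG, Thr): 3 synonymous substitutions.
Codon 2 (CAC, His): 1 synonymous substitution.
Codon 3 (GCA, Ala): 3 synonymous substitutions.
Codon 4 (GUG, Val): 3 synonymous substitutions.
Total: 3 + 1 + 3 + 3 = 10.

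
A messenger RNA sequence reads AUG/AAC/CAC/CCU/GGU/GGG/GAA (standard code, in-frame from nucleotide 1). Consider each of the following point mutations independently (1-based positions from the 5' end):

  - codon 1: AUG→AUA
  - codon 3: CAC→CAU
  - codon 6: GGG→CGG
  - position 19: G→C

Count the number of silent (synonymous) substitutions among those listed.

1

Codon 1: AUG (Met) → AUA (Ile) — missense.
Codon 3: CAC (His) → CAU (His) — synonymous.
Codon 6: GGG (Gly) → CGG (Arg) — missense.
Codon 7: GAA (Glu) → CAA (Gln) — missense.
Synonymous: 1 of 4.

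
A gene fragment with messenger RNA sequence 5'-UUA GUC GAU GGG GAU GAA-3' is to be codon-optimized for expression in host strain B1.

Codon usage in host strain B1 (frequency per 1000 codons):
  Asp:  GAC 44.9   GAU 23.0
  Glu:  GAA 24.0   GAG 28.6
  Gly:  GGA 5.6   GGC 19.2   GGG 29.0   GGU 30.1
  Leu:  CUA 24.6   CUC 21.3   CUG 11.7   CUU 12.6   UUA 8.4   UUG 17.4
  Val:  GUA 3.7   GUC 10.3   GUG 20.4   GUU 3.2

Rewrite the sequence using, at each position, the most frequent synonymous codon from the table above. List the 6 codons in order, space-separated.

CUA GUG GAC GGU GAC GAG

Codon 1 (Leu): best is CUA at 24.6.
Codon 2 (Val): best is GUG at 20.4.
Codon 3 (Asp): best is GAC at 44.9.
Codon 4 (Gly): best is GGU at 30.1.
Codon 5 (Asp): best is GAC at 44.9.
Codon 6 (Glu): best is GAG at 28.6.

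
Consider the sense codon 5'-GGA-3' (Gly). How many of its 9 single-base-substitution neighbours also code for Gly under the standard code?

3

Position 1: none → 0 synonymous.
Position 2: none → 0 synonymous.
Position 3: GGT, GGC, GGG → 3 synonymous.
Total: 0 + 0 + 3 = 3.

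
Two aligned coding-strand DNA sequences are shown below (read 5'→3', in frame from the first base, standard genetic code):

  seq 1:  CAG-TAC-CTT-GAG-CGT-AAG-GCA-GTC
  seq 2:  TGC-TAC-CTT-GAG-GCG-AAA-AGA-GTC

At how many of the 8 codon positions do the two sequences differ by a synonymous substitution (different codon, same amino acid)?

Codon 1: CAG Gln / TGC Cys — nonsynonymous.
Codon 2: TAC Tyr / TAC Tyr — identical.
Codon 3: CTT Leu / CTT Leu — identical.
Codon 4: GAG Glu / GAG Glu — identical.
Codon 5: CGT Arg / GCG Ala — nonsynonymous.
Codon 6: AAG Lys / AAA Lys — synonymous.
Codon 7: GCA Ala / AGA Arg — nonsynonymous.
Codon 8: GTC Val / GTC Val — identical.
Synonymous differences: 1.

1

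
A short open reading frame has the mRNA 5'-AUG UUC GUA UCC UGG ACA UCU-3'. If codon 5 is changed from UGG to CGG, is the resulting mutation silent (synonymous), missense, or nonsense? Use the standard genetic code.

Position 13 falls in codon 5: UGG → Trp.
After the substitution the codon is CGG → Arg.
Trp ≠ Arg, so this is a missense mutation.

missense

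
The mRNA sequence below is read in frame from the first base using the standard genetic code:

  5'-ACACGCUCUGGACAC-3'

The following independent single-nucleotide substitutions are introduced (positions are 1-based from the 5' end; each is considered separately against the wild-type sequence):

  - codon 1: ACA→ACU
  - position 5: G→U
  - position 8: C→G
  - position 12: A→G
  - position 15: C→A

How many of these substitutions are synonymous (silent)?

Codon 1: ACA (Thr) → ACU (Thr) — synonymous.
Codon 2: CGC (Arg) → CUC (Leu) — missense.
Codon 3: UCU (Ser) → UGU (Cys) — missense.
Codon 4: GGA (Gly) → GGG (Gly) — synonymous.
Codon 5: CAC (His) → CAA (Gln) — missense.
Synonymous: 2 of 5.

2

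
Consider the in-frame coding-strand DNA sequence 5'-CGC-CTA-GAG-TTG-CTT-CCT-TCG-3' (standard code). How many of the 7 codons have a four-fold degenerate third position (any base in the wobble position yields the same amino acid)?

5

Codon 1 CGC (Arg): third position 4-fold.
Codon 2 CTA (Leu): third position 4-fold.
Codon 3 GAG (Glu): third position 2-fold.
Codon 4 TTG (Leu): third position 2-fold.
Codon 5 CTT (Leu): third position 4-fold.
Codon 6 CCT (Pro): third position 4-fold.
Codon 7 TCG (Ser): third position 4-fold.
Four-fold degenerate third positions: 5.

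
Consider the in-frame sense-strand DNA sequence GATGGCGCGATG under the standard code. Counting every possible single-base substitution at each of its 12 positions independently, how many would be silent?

7

Codon 1 (GAT, Asp): 1 synonymous substitution.
Codon 2 (GGC, Gly): 3 synonymous substitutions.
Codon 3 (GCG, Ala): 3 synonymous substitutions.
Codon 4 (ATG, Met): 0 synonymous substitutions.
Total: 1 + 3 + 3 + 0 = 7.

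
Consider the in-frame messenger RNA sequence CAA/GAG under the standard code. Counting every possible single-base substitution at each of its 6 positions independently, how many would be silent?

Codon 1 (CAA, Gln): 1 synonymous substitution.
Codon 2 (GAG, Glu): 1 synonymous substitution.
Total: 1 + 1 = 2.

2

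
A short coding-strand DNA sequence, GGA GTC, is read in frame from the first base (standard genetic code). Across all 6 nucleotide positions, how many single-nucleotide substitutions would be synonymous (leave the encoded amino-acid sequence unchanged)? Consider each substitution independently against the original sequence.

Codon 1 (GGA, Gly): 3 synonymous substitutions.
Codon 2 (GTC, Val): 3 synonymous substitutions.
Total: 3 + 3 = 6.

6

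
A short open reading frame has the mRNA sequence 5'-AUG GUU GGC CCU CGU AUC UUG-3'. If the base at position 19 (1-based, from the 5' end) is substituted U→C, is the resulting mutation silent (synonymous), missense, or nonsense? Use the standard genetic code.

silent

Position 19 falls in codon 7: UUG → Leu.
After the substitution the codon is CUG → Leu.
Both encode Leu, so the change is synonymous.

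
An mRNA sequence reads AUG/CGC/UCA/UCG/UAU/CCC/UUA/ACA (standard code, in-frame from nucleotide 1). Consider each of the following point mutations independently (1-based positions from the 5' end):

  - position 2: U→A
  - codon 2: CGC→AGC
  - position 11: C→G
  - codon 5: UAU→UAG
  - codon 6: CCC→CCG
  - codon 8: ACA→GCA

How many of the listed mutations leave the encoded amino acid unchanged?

Codon 1: AUG (Met) → AAG (Lys) — missense.
Codon 2: CGC (Arg) → AGC (Ser) — missense.
Codon 4: UCG (Ser) → UGG (Trp) — missense.
Codon 5: UAU (Tyr) → UAG (Stop) — nonsense.
Codon 6: CCC (Pro) → CCG (Pro) — synonymous.
Codon 8: ACA (Thr) → GCA (Ala) — missense.
Synonymous: 1 of 6.

1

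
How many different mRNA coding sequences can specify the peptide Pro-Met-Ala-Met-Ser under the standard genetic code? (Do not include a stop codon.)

96

Pro: 4 codons.
Met: 1 codon.
Ala: 4 codons.
Met: 1 codon.
Ser: 6 codons.
4 × 1 × 4 × 1 × 6 = 96.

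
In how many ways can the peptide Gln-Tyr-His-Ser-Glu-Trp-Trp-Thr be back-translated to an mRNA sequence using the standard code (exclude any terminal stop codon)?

384

Gln: 2 codons.
Tyr: 2 codons.
His: 2 codons.
Ser: 6 codons.
Glu: 2 codons.
Trp: 1 codon.
Trp: 1 codon.
Thr: 4 codons.
2 × 2 × 2 × 6 × 2 × 1 × 1 × 4 = 384.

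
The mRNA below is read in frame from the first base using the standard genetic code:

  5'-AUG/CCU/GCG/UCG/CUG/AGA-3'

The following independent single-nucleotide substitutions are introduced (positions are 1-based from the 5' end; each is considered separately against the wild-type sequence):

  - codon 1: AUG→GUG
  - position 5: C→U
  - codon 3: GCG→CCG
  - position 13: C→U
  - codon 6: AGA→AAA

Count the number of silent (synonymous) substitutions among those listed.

1

Codon 1: AUG (Met) → GUG (Val) — missense.
Codon 2: CCU (Pro) → CUU (Leu) — missense.
Codon 3: GCG (Ala) → CCG (Pro) — missense.
Codon 5: CUG (Leu) → UUG (Leu) — synonymous.
Codon 6: AGA (Arg) → AAA (Lys) — missense.
Synonymous: 1 of 5.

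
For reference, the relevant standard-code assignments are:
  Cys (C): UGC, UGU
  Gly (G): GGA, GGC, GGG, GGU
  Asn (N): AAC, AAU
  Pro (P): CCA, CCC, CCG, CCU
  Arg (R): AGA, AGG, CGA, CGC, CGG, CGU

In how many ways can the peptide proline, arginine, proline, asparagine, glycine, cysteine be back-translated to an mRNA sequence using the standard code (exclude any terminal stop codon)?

1536

Pro: 4 codons.
Arg: 6 codons.
Pro: 4 codons.
Asn: 2 codons.
Gly: 4 codons.
Cys: 2 codons.
4 × 6 × 4 × 2 × 4 × 2 = 1536.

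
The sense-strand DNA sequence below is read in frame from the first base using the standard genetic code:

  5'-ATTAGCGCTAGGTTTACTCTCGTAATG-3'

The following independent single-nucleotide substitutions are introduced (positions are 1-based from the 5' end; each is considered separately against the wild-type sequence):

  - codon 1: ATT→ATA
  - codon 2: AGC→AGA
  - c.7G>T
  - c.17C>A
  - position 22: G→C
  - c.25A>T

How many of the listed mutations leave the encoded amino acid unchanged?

1

Codon 1: ATT (Ile) → ATA (Ile) — synonymous.
Codon 2: AGC (Ser) → AGA (Arg) — missense.
Codon 3: GCT (Ala) → TCT (Ser) — missense.
Codon 6: ACT (Thr) → AAT (Asn) — missense.
Codon 8: GTA (Val) → CTA (Leu) — missense.
Codon 9: ATG (Met) → TTG (Leu) — missense.
Synonymous: 1 of 6.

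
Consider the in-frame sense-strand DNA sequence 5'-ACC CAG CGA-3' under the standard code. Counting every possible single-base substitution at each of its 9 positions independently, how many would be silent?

8

Codon 1 (ACC, Thr): 3 synonymous substitutions.
Codon 2 (CAG, Gln): 1 synonymous substitution.
Codon 3 (CGA, Arg): 4 synonymous substitutions.
Total: 3 + 1 + 4 = 8.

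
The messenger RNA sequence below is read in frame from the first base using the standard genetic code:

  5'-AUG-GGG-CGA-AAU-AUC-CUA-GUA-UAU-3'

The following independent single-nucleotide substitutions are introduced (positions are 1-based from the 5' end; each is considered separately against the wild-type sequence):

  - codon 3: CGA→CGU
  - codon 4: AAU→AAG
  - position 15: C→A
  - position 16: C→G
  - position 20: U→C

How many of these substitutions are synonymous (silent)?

2

Codon 3: CGA (Arg) → CGU (Arg) — synonymous.
Codon 4: AAU (Asn) → AAG (Lys) — missense.
Codon 5: AUC (Ile) → AUA (Ile) — synonymous.
Codon 6: CUA (Leu) → GUA (Val) — missense.
Codon 7: GUA (Val) → GCA (Ala) — missense.
Synonymous: 2 of 5.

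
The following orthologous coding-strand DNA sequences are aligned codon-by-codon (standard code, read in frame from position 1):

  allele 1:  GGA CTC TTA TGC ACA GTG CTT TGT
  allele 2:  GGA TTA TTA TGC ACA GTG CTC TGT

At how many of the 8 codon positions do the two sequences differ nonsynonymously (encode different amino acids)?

0

Codon 1: GGA Gly / GGA Gly — identical.
Codon 2: CTC Leu / TTA Leu — synonymous.
Codon 3: TTA Leu / TTA Leu — identical.
Codon 4: TGC Cys / TGC Cys — identical.
Codon 5: ACA Thr / ACA Thr — identical.
Codon 6: GTG Val / GTG Val — identical.
Codon 7: CTT Leu / CTC Leu — synonymous.
Codon 8: TGT Cys / TGT Cys — identical.
Nonsynonymous differences: 0.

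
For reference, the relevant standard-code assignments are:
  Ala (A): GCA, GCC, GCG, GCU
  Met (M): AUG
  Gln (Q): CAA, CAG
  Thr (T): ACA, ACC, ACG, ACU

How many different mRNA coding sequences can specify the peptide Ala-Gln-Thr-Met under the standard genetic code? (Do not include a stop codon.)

Ala: 4 codons.
Gln: 2 codons.
Thr: 4 codons.
Met: 1 codon.
4 × 2 × 4 × 1 = 32.

32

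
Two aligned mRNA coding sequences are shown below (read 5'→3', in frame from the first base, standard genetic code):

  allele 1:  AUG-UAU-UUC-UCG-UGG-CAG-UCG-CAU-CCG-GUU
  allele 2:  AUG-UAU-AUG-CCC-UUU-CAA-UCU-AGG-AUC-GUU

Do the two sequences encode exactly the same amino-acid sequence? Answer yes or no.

Codon 1: AUG Met / AUG Met — identical.
Codon 2: UAU Tyr / UAU Tyr — identical.
Codon 3: UUC Phe / AUG Met — nonsynonymous.
Codon 4: UCG Ser / CCC Pro — nonsynonymous.
Codon 5: UGG Trp / UUU Phe — nonsynonymous.
Codon 6: CAG Gln / CAA Gln — synonymous.
Codon 7: UCG Ser / UCU Ser — synonymous.
Codon 8: CAU His / AGG Arg — nonsynonymous.
Codon 9: CCG Pro / AUC Ile — nonsynonymous.
Codon 10: GUU Val / GUU Val — identical.
Nonsynonymous differences: 5 → different protein.

no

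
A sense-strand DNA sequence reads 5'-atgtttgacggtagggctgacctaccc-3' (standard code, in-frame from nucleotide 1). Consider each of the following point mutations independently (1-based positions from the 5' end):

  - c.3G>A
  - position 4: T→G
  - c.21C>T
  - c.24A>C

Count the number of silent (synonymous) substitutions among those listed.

2

Codon 1: ATG (Met) → ATA (Ile) — missense.
Codon 2: TTT (Phe) → GTT (Val) — missense.
Codon 7: GAC (Asp) → GAT (Asp) — synonymous.
Codon 8: CTA (Leu) → CTC (Leu) — synonymous.
Synonymous: 2 of 4.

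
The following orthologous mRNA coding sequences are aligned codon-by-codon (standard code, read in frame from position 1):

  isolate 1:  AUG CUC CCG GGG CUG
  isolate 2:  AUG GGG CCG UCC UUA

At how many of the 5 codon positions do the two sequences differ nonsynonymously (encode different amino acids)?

Codon 1: AUG Met / AUG Met — identical.
Codon 2: CUC Leu / GGG Gly — nonsynonymous.
Codon 3: CCG Pro / CCG Pro — identical.
Codon 4: GGG Gly / UCC Ser — nonsynonymous.
Codon 5: CUG Leu / UUA Leu — synonymous.
Nonsynonymous differences: 2.

2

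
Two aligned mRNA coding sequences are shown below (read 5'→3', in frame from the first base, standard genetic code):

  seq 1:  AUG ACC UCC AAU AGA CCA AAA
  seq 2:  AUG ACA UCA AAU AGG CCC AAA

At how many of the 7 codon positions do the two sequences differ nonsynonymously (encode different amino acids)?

0

Codon 1: AUG Met / AUG Met — identical.
Codon 2: ACC Thr / ACA Thr — synonymous.
Codon 3: UCC Ser / UCA Ser — synonymous.
Codon 4: AAU Asn / AAU Asn — identical.
Codon 5: AGA Arg / AGG Arg — synonymous.
Codon 6: CCA Pro / CCC Pro — synonymous.
Codon 7: AAA Lys / AAA Lys — identical.
Nonsynonymous differences: 0.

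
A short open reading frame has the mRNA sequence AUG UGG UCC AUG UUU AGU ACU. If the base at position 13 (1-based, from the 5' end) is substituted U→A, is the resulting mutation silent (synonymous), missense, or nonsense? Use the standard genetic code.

missense

Position 13 falls in codon 5: UUU → Phe.
After the substitution the codon is AUU → Ile.
Phe ≠ Ile, so this is a missense mutation.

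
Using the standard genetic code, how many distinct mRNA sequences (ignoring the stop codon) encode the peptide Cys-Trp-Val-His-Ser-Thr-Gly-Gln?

3072

Cys: 2 codons.
Trp: 1 codon.
Val: 4 codons.
His: 2 codons.
Ser: 6 codons.
Thr: 4 codons.
Gly: 4 codons.
Gln: 2 codons.
2 × 1 × 4 × 2 × 6 × 4 × 4 × 2 = 3072.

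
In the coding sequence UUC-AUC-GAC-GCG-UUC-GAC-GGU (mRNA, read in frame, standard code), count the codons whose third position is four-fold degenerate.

Codon 1 UUC (Phe): third position 2-fold.
Codon 2 AUC (Ile): third position 3-fold.
Codon 3 GAC (Asp): third position 2-fold.
Codon 4 GCG (Ala): third position 4-fold.
Codon 5 UUC (Phe): third position 2-fold.
Codon 6 GAC (Asp): third position 2-fold.
Codon 7 GGU (Gly): third position 4-fold.
Four-fold degenerate third positions: 2.

2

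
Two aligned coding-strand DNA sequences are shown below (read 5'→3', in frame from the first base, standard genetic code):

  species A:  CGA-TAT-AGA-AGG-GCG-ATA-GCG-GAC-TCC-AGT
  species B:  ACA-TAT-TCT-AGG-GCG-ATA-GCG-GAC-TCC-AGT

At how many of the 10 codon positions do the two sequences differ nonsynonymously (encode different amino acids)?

Codon 1: CGA Arg / ACA Thr — nonsynonymous.
Codon 2: TAT Tyr / TAT Tyr — identical.
Codon 3: AGA Arg / TCT Ser — nonsynonymous.
Codon 4: AGG Arg / AGG Arg — identical.
Codon 5: GCG Ala / GCG Ala — identical.
Codon 6: ATA Ile / ATA Ile — identical.
Codon 7: GCG Ala / GCG Ala — identical.
Codon 8: GAC Asp / GAC Asp — identical.
Codon 9: TCC Ser / TCC Ser — identical.
Codon 10: AGT Ser / AGT Ser — identical.
Nonsynonymous differences: 2.

2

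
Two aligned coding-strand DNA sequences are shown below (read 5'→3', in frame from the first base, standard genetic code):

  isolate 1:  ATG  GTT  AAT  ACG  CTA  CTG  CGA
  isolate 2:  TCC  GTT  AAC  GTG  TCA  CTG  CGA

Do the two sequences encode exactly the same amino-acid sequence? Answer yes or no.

Codon 1: ATG Met / TCC Ser — nonsynonymous.
Codon 2: GTT Val / GTT Val — identical.
Codon 3: AAT Asn / AAC Asn — synonymous.
Codon 4: ACG Thr / GTG Val — nonsynonymous.
Codon 5: CTA Leu / TCA Ser — nonsynonymous.
Codon 6: CTG Leu / CTG Leu — identical.
Codon 7: CGA Arg / CGA Arg — identical.
Nonsynonymous differences: 3 → different protein.

no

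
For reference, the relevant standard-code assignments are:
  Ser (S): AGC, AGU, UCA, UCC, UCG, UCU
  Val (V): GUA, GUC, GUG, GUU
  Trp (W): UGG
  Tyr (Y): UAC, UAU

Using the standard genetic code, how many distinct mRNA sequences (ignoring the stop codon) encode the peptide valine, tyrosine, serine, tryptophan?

48

Val: 4 codons.
Tyr: 2 codons.
Ser: 6 codons.
Trp: 1 codon.
4 × 2 × 6 × 1 = 48.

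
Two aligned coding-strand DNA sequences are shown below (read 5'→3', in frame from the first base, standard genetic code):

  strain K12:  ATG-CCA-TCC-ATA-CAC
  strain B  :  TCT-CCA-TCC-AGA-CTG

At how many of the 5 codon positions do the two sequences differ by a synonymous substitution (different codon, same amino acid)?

Codon 1: ATG Met / TCT Ser — nonsynonymous.
Codon 2: CCA Pro / CCA Pro — identical.
Codon 3: TCC Ser / TCC Ser — identical.
Codon 4: ATA Ile / AGA Arg — nonsynonymous.
Codon 5: CAC His / CTG Leu — nonsynonymous.
Synonymous differences: 0.

0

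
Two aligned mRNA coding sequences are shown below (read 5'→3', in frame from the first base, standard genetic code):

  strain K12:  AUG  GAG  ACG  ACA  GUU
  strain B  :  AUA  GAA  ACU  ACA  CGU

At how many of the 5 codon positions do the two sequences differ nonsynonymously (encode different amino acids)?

2

Codon 1: AUG Met / AUA Ile — nonsynonymous.
Codon 2: GAG Glu / GAA Glu — synonymous.
Codon 3: ACG Thr / ACU Thr — synonymous.
Codon 4: ACA Thr / ACA Thr — identical.
Codon 5: GUU Val / CGU Arg — nonsynonymous.
Nonsynonymous differences: 2.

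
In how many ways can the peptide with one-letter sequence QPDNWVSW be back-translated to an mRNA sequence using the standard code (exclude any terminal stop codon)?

Gln: 2 codons.
Pro: 4 codons.
Asp: 2 codons.
Asn: 2 codons.
Trp: 1 codon.
Val: 4 codons.
Ser: 6 codons.
Trp: 1 codon.
2 × 4 × 2 × 2 × 1 × 4 × 6 × 1 = 768.

768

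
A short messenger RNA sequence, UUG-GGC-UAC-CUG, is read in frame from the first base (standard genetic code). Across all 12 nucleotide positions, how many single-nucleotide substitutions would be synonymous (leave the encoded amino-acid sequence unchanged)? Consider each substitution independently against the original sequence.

Codon 1 (UUG, Leu): 2 synonymous substitutions.
Codon 2 (GGC, Gly): 3 synonymous substitutions.
Codon 3 (UAC, Tyr): 1 synonymous substitution.
Codon 4 (CUG, Leu): 4 synonymous substitutions.
Total: 2 + 3 + 1 + 4 = 10.

10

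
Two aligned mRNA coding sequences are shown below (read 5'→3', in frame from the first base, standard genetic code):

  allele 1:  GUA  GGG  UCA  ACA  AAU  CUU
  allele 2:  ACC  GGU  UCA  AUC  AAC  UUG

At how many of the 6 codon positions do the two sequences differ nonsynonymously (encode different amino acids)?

2

Codon 1: GUA Val / ACC Thr — nonsynonymous.
Codon 2: GGG Gly / GGU Gly — synonymous.
Codon 3: UCA Ser / UCA Ser — identical.
Codon 4: ACA Thr / AUC Ile — nonsynonymous.
Codon 5: AAU Asn / AAC Asn — synonymous.
Codon 6: CUU Leu / UUG Leu — synonymous.
Nonsynonymous differences: 2.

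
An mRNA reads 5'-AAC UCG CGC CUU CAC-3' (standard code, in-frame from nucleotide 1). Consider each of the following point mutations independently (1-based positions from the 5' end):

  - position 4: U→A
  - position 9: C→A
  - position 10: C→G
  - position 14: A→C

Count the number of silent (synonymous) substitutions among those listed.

1

Codon 2: UCG (Ser) → ACG (Thr) — missense.
Codon 3: CGC (Arg) → CGA (Arg) — synonymous.
Codon 4: CUU (Leu) → GUU (Val) — missense.
Codon 5: CAC (His) → CCC (Pro) — missense.
Synonymous: 1 of 4.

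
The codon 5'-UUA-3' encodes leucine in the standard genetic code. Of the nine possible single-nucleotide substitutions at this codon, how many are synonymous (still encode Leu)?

Position 1: CUA → 1 synonymous.
Position 2: none → 0 synonymous.
Position 3: UUG → 1 synonymous.
Total: 1 + 0 + 1 = 2.

2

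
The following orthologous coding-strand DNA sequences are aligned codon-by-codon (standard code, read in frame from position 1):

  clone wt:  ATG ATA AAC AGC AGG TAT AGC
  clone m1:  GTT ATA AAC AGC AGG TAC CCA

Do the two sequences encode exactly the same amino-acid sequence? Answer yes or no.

Codon 1: ATG Met / GTT Val — nonsynonymous.
Codon 2: ATA Ile / ATA Ile — identical.
Codon 3: AAC Asn / AAC Asn — identical.
Codon 4: AGC Ser / AGC Ser — identical.
Codon 5: AGG Arg / AGG Arg — identical.
Codon 6: TAT Tyr / TAC Tyr — synonymous.
Codon 7: AGC Ser / CCA Pro — nonsynonymous.
Nonsynonymous differences: 2 → different protein.

no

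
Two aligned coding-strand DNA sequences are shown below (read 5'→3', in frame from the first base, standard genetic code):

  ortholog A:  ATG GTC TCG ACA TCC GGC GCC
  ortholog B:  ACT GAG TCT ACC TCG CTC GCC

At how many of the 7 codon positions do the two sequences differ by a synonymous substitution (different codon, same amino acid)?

3

Codon 1: ATG Met / ACT Thr — nonsynonymous.
Codon 2: GTC Val / GAG Glu — nonsynonymous.
Codon 3: TCG Ser / TCT Ser — synonymous.
Codon 4: ACA Thr / ACC Thr — synonymous.
Codon 5: TCC Ser / TCG Ser — synonymous.
Codon 6: GGC Gly / CTC Leu — nonsynonymous.
Codon 7: GCC Ala / GCC Ala — identical.
Synonymous differences: 3.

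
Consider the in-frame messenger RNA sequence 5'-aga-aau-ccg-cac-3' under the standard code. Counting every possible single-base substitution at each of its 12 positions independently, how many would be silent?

Codon 1 (AGA, Arg): 2 synonymous substitutions.
Codon 2 (AAU, Asn): 1 synonymous substitution.
Codon 3 (CCG, Pro): 3 synonymous substitutions.
Codon 4 (CAC, His): 1 synonymous substitution.
Total: 2 + 1 + 3 + 1 = 7.

7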